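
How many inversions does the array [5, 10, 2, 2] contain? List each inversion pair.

Finding inversions in [5, 10, 2, 2]:

(0, 2): arr[0]=5 > arr[2]=2
(0, 3): arr[0]=5 > arr[3]=2
(1, 2): arr[1]=10 > arr[2]=2
(1, 3): arr[1]=10 > arr[3]=2

Total inversions: 4

The array has 4 inversion(s): (0,2), (0,3), (1,2), (1,3). Each pair (i,j) satisfies i < j and arr[i] > arr[j].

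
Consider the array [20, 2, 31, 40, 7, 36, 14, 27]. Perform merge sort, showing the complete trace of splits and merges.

Merge sort trace:

Split: [20, 2, 31, 40, 7, 36, 14, 27] -> [20, 2, 31, 40] and [7, 36, 14, 27]
  Split: [20, 2, 31, 40] -> [20, 2] and [31, 40]
    Split: [20, 2] -> [20] and [2]
    Merge: [20] + [2] -> [2, 20]
    Split: [31, 40] -> [31] and [40]
    Merge: [31] + [40] -> [31, 40]
  Merge: [2, 20] + [31, 40] -> [2, 20, 31, 40]
  Split: [7, 36, 14, 27] -> [7, 36] and [14, 27]
    Split: [7, 36] -> [7] and [36]
    Merge: [7] + [36] -> [7, 36]
    Split: [14, 27] -> [14] and [27]
    Merge: [14] + [27] -> [14, 27]
  Merge: [7, 36] + [14, 27] -> [7, 14, 27, 36]
Merge: [2, 20, 31, 40] + [7, 14, 27, 36] -> [2, 7, 14, 20, 27, 31, 36, 40]

Final sorted array: [2, 7, 14, 20, 27, 31, 36, 40]

The merge sort proceeds by recursively splitting the array and merging sorted halves.
After all merges, the sorted array is [2, 7, 14, 20, 27, 31, 36, 40].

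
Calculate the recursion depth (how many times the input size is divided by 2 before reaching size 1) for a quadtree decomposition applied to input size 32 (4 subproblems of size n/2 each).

For divide and conquer with division factor 2:

Problem sizes at each level:
Level 0: 32
Level 1: 16
Level 2: 8
Level 3: 4
Level 4: 2
Level 5: 1

The root is level 0 and the size-1 base case is level 5 (the tree spans levels 0 through 5, i.e. 6 levels counting the root), so the depth is the number of divisions: log_2(32) = 5

The recursion tree depth is log_2(32) = 5. At each level, the problem size is divided by 2, so it takes 5 divisions to reduce to a base case of size 1. The algorithm makes 4 recursive calls at each level.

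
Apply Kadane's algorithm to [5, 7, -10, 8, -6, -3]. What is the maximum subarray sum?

Using Kadane's algorithm on [5, 7, -10, 8, -6, -3]:

Scanning through the array:
Position 1 (value 7): max_ending_here = 12, max_so_far = 12
Position 2 (value -10): max_ending_here = 2, max_so_far = 12
Position 3 (value 8): max_ending_here = 10, max_so_far = 12
Position 4 (value -6): max_ending_here = 4, max_so_far = 12
Position 5 (value -3): max_ending_here = 1, max_so_far = 12

Maximum subarray: [5, 7]
Maximum sum: 12

The maximum subarray is [5, 7] with sum 12. This subarray runs from index 0 to index 1.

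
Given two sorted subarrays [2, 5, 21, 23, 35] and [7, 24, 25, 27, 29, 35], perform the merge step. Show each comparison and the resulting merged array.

Merging process:

Compare 2 vs 7: take 2 from left. Merged: [2]
Compare 5 vs 7: take 5 from left. Merged: [2, 5]
Compare 21 vs 7: take 7 from right. Merged: [2, 5, 7]
Compare 21 vs 24: take 21 from left. Merged: [2, 5, 7, 21]
Compare 23 vs 24: take 23 from left. Merged: [2, 5, 7, 21, 23]
Compare 35 vs 24: take 24 from right. Merged: [2, 5, 7, 21, 23, 24]
Compare 35 vs 25: take 25 from right. Merged: [2, 5, 7, 21, 23, 24, 25]
Compare 35 vs 27: take 27 from right. Merged: [2, 5, 7, 21, 23, 24, 25, 27]
Compare 35 vs 29: take 29 from right. Merged: [2, 5, 7, 21, 23, 24, 25, 27, 29]
Compare 35 vs 35: take 35 from left. Merged: [2, 5, 7, 21, 23, 24, 25, 27, 29, 35]
Append remaining from right: [35]. Merged: [2, 5, 7, 21, 23, 24, 25, 27, 29, 35, 35]

Final merged array: [2, 5, 7, 21, 23, 24, 25, 27, 29, 35, 35]
Total comparisons: 10

The merged array is [2, 5, 7, 21, 23, 24, 25, 27, 29, 35, 35], requiring 10 comparisons. The merge step runs in O(n) time where n is the total number of elements.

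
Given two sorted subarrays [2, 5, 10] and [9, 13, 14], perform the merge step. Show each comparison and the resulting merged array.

Merging process:

Compare 2 vs 9: take 2 from left. Merged: [2]
Compare 5 vs 9: take 5 from left. Merged: [2, 5]
Compare 10 vs 9: take 9 from right. Merged: [2, 5, 9]
Compare 10 vs 13: take 10 from left. Merged: [2, 5, 9, 10]
Append remaining from right: [13, 14]. Merged: [2, 5, 9, 10, 13, 14]

Final merged array: [2, 5, 9, 10, 13, 14]
Total comparisons: 4

The merged array is [2, 5, 9, 10, 13, 14], requiring 4 comparisons. The merge step runs in O(n) time where n is the total number of elements.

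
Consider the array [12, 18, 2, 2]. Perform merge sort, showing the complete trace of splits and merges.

Merge sort trace:

Split: [12, 18, 2, 2] -> [12, 18] and [2, 2]
  Split: [12, 18] -> [12] and [18]
  Merge: [12] + [18] -> [12, 18]
  Split: [2, 2] -> [2] and [2]
  Merge: [2] + [2] -> [2, 2]
Merge: [12, 18] + [2, 2] -> [2, 2, 12, 18]

Final sorted array: [2, 2, 12, 18]

The merge sort proceeds by recursively splitting the array and merging sorted halves.
After all merges, the sorted array is [2, 2, 12, 18].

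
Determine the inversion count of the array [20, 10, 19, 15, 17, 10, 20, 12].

Finding inversions in [20, 10, 19, 15, 17, 10, 20, 12]:

(0, 1): arr[0]=20 > arr[1]=10
(0, 2): arr[0]=20 > arr[2]=19
(0, 3): arr[0]=20 > arr[3]=15
(0, 4): arr[0]=20 > arr[4]=17
(0, 5): arr[0]=20 > arr[5]=10
(0, 7): arr[0]=20 > arr[7]=12
(2, 3): arr[2]=19 > arr[3]=15
(2, 4): arr[2]=19 > arr[4]=17
(2, 5): arr[2]=19 > arr[5]=10
(2, 7): arr[2]=19 > arr[7]=12
(3, 5): arr[3]=15 > arr[5]=10
(3, 7): arr[3]=15 > arr[7]=12
(4, 5): arr[4]=17 > arr[5]=10
(4, 7): arr[4]=17 > arr[7]=12
(6, 7): arr[6]=20 > arr[7]=12

Total inversions: 15

The array has 15 inversion(s): (0,1), (0,2), (0,3), (0,4), (0,5), (0,7), (2,3), (2,4), (2,5), (2,7), (3,5), (3,7), (4,5), (4,7), (6,7). Each pair (i,j) satisfies i < j and arr[i] > arr[j].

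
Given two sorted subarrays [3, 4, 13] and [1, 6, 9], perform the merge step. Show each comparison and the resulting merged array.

Merging process:

Compare 3 vs 1: take 1 from right. Merged: [1]
Compare 3 vs 6: take 3 from left. Merged: [1, 3]
Compare 4 vs 6: take 4 from left. Merged: [1, 3, 4]
Compare 13 vs 6: take 6 from right. Merged: [1, 3, 4, 6]
Compare 13 vs 9: take 9 from right. Merged: [1, 3, 4, 6, 9]
Append remaining from left: [13]. Merged: [1, 3, 4, 6, 9, 13]

Final merged array: [1, 3, 4, 6, 9, 13]
Total comparisons: 5

The merged array is [1, 3, 4, 6, 9, 13], requiring 5 comparisons. The merge step runs in O(n) time where n is the total number of elements.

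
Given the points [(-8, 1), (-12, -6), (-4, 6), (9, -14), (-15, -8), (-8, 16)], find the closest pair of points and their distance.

Computing all pairwise distances among 6 points:

d((-8, 1), (-12, -6)) = 8.0623
d((-8, 1), (-4, 6)) = 6.4031
d((-8, 1), (9, -14)) = 22.6716
d((-8, 1), (-15, -8)) = 11.4018
d((-8, 1), (-8, 16)) = 15.0
d((-12, -6), (-4, 6)) = 14.4222
d((-12, -6), (9, -14)) = 22.4722
d((-12, -6), (-15, -8)) = 3.6056 <-- minimum
d((-12, -6), (-8, 16)) = 22.3607
d((-4, 6), (9, -14)) = 23.8537
d((-4, 6), (-15, -8)) = 17.8045
d((-4, 6), (-8, 16)) = 10.7703
d((9, -14), (-15, -8)) = 24.7386
d((9, -14), (-8, 16)) = 34.4819
d((-15, -8), (-8, 16)) = 25.0

Closest pair: (-12, -6) and (-15, -8) with distance 3.6056

The closest pair is (-12, -6) and (-15, -8) with Euclidean distance 3.6056. For 6 points, brute-force pairwise comparison is shown above. For large n, the divide-and-conquer algorithm (sort by x, recurse on halves, check the dividing strip) achieves O(n log n).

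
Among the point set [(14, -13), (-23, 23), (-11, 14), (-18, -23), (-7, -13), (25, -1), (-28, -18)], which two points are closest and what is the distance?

Computing all pairwise distances among 7 points:

d((14, -13), (-23, 23)) = 51.6236
d((14, -13), (-11, 14)) = 36.7967
d((14, -13), (-18, -23)) = 33.5261
d((14, -13), (-7, -13)) = 21.0
d((14, -13), (25, -1)) = 16.2788
d((14, -13), (-28, -18)) = 42.2966
d((-23, 23), (-11, 14)) = 15.0
d((-23, 23), (-18, -23)) = 46.2709
d((-23, 23), (-7, -13)) = 39.3954
d((-23, 23), (25, -1)) = 53.6656
d((-23, 23), (-28, -18)) = 41.3038
d((-11, 14), (-18, -23)) = 37.6563
d((-11, 14), (-7, -13)) = 27.2947
d((-11, 14), (25, -1)) = 39.0
d((-11, 14), (-28, -18)) = 36.2353
d((-18, -23), (-7, -13)) = 14.8661
d((-18, -23), (25, -1)) = 48.3011
d((-18, -23), (-28, -18)) = 11.1803 <-- minimum
d((-7, -13), (25, -1)) = 34.176
d((-7, -13), (-28, -18)) = 21.587
d((25, -1), (-28, -18)) = 55.6597

Closest pair: (-18, -23) and (-28, -18) with distance 11.1803

The closest pair is (-18, -23) and (-28, -18) with Euclidean distance 11.1803. For 7 points, brute-force pairwise comparison is shown above. For large n, the divide-and-conquer algorithm (sort by x, recurse on halves, check the dividing strip) achieves O(n log n).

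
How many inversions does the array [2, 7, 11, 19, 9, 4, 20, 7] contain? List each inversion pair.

Finding inversions in [2, 7, 11, 19, 9, 4, 20, 7]:

(1, 5): arr[1]=7 > arr[5]=4
(2, 4): arr[2]=11 > arr[4]=9
(2, 5): arr[2]=11 > arr[5]=4
(2, 7): arr[2]=11 > arr[7]=7
(3, 4): arr[3]=19 > arr[4]=9
(3, 5): arr[3]=19 > arr[5]=4
(3, 7): arr[3]=19 > arr[7]=7
(4, 5): arr[4]=9 > arr[5]=4
(4, 7): arr[4]=9 > arr[7]=7
(6, 7): arr[6]=20 > arr[7]=7

Total inversions: 10

The array has 10 inversion(s): (1,5), (2,4), (2,5), (2,7), (3,4), (3,5), (3,7), (4,5), (4,7), (6,7). Each pair (i,j) satisfies i < j and arr[i] > arr[j].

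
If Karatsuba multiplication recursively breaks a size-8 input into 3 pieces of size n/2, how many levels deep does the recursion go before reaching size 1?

For divide and conquer with division factor 2:

Problem sizes at each level:
Level 0: 8
Level 1: 4
Level 2: 2
Level 3: 1

The root is level 0 and the size-1 base case is level 3 (the tree spans levels 0 through 3, i.e. 4 levels counting the root), so the depth is the number of divisions: log_2(8) = 3

The recursion tree depth is log_2(8) = 3. At each level, the problem size is divided by 2, so it takes 3 divisions to reduce to a base case of size 1. The algorithm makes 3 recursive calls at each level.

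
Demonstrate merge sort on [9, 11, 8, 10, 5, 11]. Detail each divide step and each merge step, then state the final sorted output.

Merge sort trace:

Split: [9, 11, 8, 10, 5, 11] -> [9, 11, 8] and [10, 5, 11]
  Split: [9, 11, 8] -> [9] and [11, 8]
    Split: [11, 8] -> [11] and [8]
    Merge: [11] + [8] -> [8, 11]
  Merge: [9] + [8, 11] -> [8, 9, 11]
  Split: [10, 5, 11] -> [10] and [5, 11]
    Split: [5, 11] -> [5] and [11]
    Merge: [5] + [11] -> [5, 11]
  Merge: [10] + [5, 11] -> [5, 10, 11]
Merge: [8, 9, 11] + [5, 10, 11] -> [5, 8, 9, 10, 11, 11]

Final sorted array: [5, 8, 9, 10, 11, 11]

The merge sort proceeds by recursively splitting the array and merging sorted halves.
After all merges, the sorted array is [5, 8, 9, 10, 11, 11].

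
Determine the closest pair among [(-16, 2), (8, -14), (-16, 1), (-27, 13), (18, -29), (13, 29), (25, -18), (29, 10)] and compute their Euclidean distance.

Computing all pairwise distances among 8 points:

d((-16, 2), (8, -14)) = 28.8444
d((-16, 2), (-16, 1)) = 1.0 <-- minimum
d((-16, 2), (-27, 13)) = 15.5563
d((-16, 2), (18, -29)) = 46.0109
d((-16, 2), (13, 29)) = 39.6232
d((-16, 2), (25, -18)) = 45.618
d((-16, 2), (29, 10)) = 45.7056
d((8, -14), (-16, 1)) = 28.3019
d((8, -14), (-27, 13)) = 44.2041
d((8, -14), (18, -29)) = 18.0278
d((8, -14), (13, 29)) = 43.2897
d((8, -14), (25, -18)) = 17.4642
d((8, -14), (29, 10)) = 31.8904
d((-16, 1), (-27, 13)) = 16.2788
d((-16, 1), (18, -29)) = 45.3431
d((-16, 1), (13, 29)) = 40.3113
d((-16, 1), (25, -18)) = 45.1885
d((-16, 1), (29, 10)) = 45.8912
d((-27, 13), (18, -29)) = 61.5549
d((-27, 13), (13, 29)) = 43.0813
d((-27, 13), (25, -18)) = 60.5392
d((-27, 13), (29, 10)) = 56.0803
d((18, -29), (13, 29)) = 58.2151
d((18, -29), (25, -18)) = 13.0384
d((18, -29), (29, 10)) = 40.5216
d((13, 29), (25, -18)) = 48.5077
d((13, 29), (29, 10)) = 24.8395
d((25, -18), (29, 10)) = 28.2843

Closest pair: (-16, 2) and (-16, 1) with distance 1.0

The closest pair is (-16, 2) and (-16, 1) with Euclidean distance 1.0. For 8 points, brute-force pairwise comparison is shown above. For large n, the divide-and-conquer algorithm (sort by x, recurse on halves, check the dividing strip) achieves O(n log n).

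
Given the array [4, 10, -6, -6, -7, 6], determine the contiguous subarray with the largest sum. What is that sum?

Using Kadane's algorithm on [4, 10, -6, -6, -7, 6]:

Scanning through the array:
Position 1 (value 10): max_ending_here = 14, max_so_far = 14
Position 2 (value -6): max_ending_here = 8, max_so_far = 14
Position 3 (value -6): max_ending_here = 2, max_so_far = 14
Position 4 (value -7): max_ending_here = -5, max_so_far = 14
Position 5 (value 6): max_ending_here = 6, max_so_far = 14

Maximum subarray: [4, 10]
Maximum sum: 14

The maximum subarray is [4, 10] with sum 14. This subarray runs from index 0 to index 1.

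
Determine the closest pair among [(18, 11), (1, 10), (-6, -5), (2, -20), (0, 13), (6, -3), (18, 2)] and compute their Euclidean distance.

Computing all pairwise distances among 7 points:

d((18, 11), (1, 10)) = 17.0294
d((18, 11), (-6, -5)) = 28.8444
d((18, 11), (2, -20)) = 34.8855
d((18, 11), (0, 13)) = 18.1108
d((18, 11), (6, -3)) = 18.4391
d((18, 11), (18, 2)) = 9.0
d((1, 10), (-6, -5)) = 16.5529
d((1, 10), (2, -20)) = 30.0167
d((1, 10), (0, 13)) = 3.1623 <-- minimum
d((1, 10), (6, -3)) = 13.9284
d((1, 10), (18, 2)) = 18.7883
d((-6, -5), (2, -20)) = 17.0
d((-6, -5), (0, 13)) = 18.9737
d((-6, -5), (6, -3)) = 12.1655
d((-6, -5), (18, 2)) = 25.0
d((2, -20), (0, 13)) = 33.0606
d((2, -20), (6, -3)) = 17.4642
d((2, -20), (18, 2)) = 27.2029
d((0, 13), (6, -3)) = 17.088
d((0, 13), (18, 2)) = 21.095
d((6, -3), (18, 2)) = 13.0

Closest pair: (1, 10) and (0, 13) with distance 3.1623

The closest pair is (1, 10) and (0, 13) with Euclidean distance 3.1623. For 7 points, brute-force pairwise comparison is shown above. For large n, the divide-and-conquer algorithm (sort by x, recurse on halves, check the dividing strip) achieves O(n log n).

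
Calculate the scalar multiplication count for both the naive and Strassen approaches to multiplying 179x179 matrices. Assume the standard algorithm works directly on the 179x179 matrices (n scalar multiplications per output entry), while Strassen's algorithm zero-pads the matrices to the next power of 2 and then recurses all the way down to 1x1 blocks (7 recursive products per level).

Matrix multiplication for 179x179 matrices:

Strassen's algorithm requires power-of-2 dimensions. Pad 179x179 to 256x256 (next power of 2).

Standard algorithm: 179^3 = 5735339 multiplications
Strassen's algorithm: 7^(log2(256)) = 7^8 = 5764801 multiplications
Difference: 5735339 - 5764801 = -29462 (Strassen uses MORE here due to padding overhead — for small or just-over-power-of-2 n, padding can outweigh the per-level savings)

Standard: 5735339 multiplications (179^3). Strassen: 5764801 multiplications (7^8, after padding to 256x256). Strassen reduces 8 recursive multiplications to 7 at each level.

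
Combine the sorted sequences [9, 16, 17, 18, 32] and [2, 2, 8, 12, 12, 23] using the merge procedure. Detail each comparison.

Merging process:

Compare 9 vs 2: take 2 from right. Merged: [2]
Compare 9 vs 2: take 2 from right. Merged: [2, 2]
Compare 9 vs 8: take 8 from right. Merged: [2, 2, 8]
Compare 9 vs 12: take 9 from left. Merged: [2, 2, 8, 9]
Compare 16 vs 12: take 12 from right. Merged: [2, 2, 8, 9, 12]
Compare 16 vs 12: take 12 from right. Merged: [2, 2, 8, 9, 12, 12]
Compare 16 vs 23: take 16 from left. Merged: [2, 2, 8, 9, 12, 12, 16]
Compare 17 vs 23: take 17 from left. Merged: [2, 2, 8, 9, 12, 12, 16, 17]
Compare 18 vs 23: take 18 from left. Merged: [2, 2, 8, 9, 12, 12, 16, 17, 18]
Compare 32 vs 23: take 23 from right. Merged: [2, 2, 8, 9, 12, 12, 16, 17, 18, 23]
Append remaining from left: [32]. Merged: [2, 2, 8, 9, 12, 12, 16, 17, 18, 23, 32]

Final merged array: [2, 2, 8, 9, 12, 12, 16, 17, 18, 23, 32]
Total comparisons: 10

The merged array is [2, 2, 8, 9, 12, 12, 16, 17, 18, 23, 32], requiring 10 comparisons. The merge step runs in O(n) time where n is the total number of elements.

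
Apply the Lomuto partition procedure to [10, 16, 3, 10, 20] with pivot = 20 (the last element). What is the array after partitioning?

Lomuto partition with pivot = 20:

Initial array: [10, 16, 3, 10, 20]

arr[0]=10 <= 20: swap with position 0, array becomes [10, 16, 3, 10, 20]
arr[1]=16 <= 20: swap with position 1, array becomes [10, 16, 3, 10, 20]
arr[2]=3 <= 20: swap with position 2, array becomes [10, 16, 3, 10, 20]
arr[3]=10 <= 20: swap with position 3, array becomes [10, 16, 3, 10, 20]

Place pivot at position 4: [10, 16, 3, 10, 20]
Pivot position: 4

After partitioning with pivot 20, the array becomes [10, 16, 3, 10, 20]. The pivot is placed at index 4. All elements to the left of the pivot are <= 20, and all elements to the right are > 20.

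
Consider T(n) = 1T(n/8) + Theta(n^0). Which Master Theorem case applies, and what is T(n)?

Master Theorem for T(n) = 1T(n/8) + O(n^0):

a = 1, b = 8, c = 0
log_b(a) = log_8(1) = 0.0000

Case 2: c = 0 = log_8(1) = 0.0000
T(n) = O(n^0 log n) = O(log n)

For T(n) = 1T(n/8) + O(n^0): log_8(1) = 0.0000. This is Case 2 of the Master Theorem (c = log_b(a), equal work at all levels), giving O(log n).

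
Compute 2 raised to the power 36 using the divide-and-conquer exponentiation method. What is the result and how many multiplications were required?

Computing 2^36 by squaring (build up from 2^1; each line after the first costs one multiplication):

2^1 = 2
2^2 = (2^1)^2 = 2^2 = 4
2^4 = (2^2)^2 = 4^2 = 16
2^8 = (2^4)^2 = 16^2 = 256
2^9 = 2 * 2^8 = 2 * 256 = 512
2^18 = (2^9)^2 = 512^2 = 262144
2^36 = (2^18)^2 = 262144^2 = 68719476736

Result: 68719476736
Multiplications needed: 6 (6 lines after 2^1)

2^36 = 68719476736. Using exponentiation by squaring, this requires 6 multiplications. The key idea: if the exponent is even, square the half-power; if odd, multiply by the base once.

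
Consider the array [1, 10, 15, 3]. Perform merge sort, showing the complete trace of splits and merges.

Merge sort trace:

Split: [1, 10, 15, 3] -> [1, 10] and [15, 3]
  Split: [1, 10] -> [1] and [10]
  Merge: [1] + [10] -> [1, 10]
  Split: [15, 3] -> [15] and [3]
  Merge: [15] + [3] -> [3, 15]
Merge: [1, 10] + [3, 15] -> [1, 3, 10, 15]

Final sorted array: [1, 3, 10, 15]

The merge sort proceeds by recursively splitting the array and merging sorted halves.
After all merges, the sorted array is [1, 3, 10, 15].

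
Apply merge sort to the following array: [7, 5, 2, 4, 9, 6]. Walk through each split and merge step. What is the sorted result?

Merge sort trace:

Split: [7, 5, 2, 4, 9, 6] -> [7, 5, 2] and [4, 9, 6]
  Split: [7, 5, 2] -> [7] and [5, 2]
    Split: [5, 2] -> [5] and [2]
    Merge: [5] + [2] -> [2, 5]
  Merge: [7] + [2, 5] -> [2, 5, 7]
  Split: [4, 9, 6] -> [4] and [9, 6]
    Split: [9, 6] -> [9] and [6]
    Merge: [9] + [6] -> [6, 9]
  Merge: [4] + [6, 9] -> [4, 6, 9]
Merge: [2, 5, 7] + [4, 6, 9] -> [2, 4, 5, 6, 7, 9]

Final sorted array: [2, 4, 5, 6, 7, 9]

The merge sort proceeds by recursively splitting the array and merging sorted halves.
After all merges, the sorted array is [2, 4, 5, 6, 7, 9].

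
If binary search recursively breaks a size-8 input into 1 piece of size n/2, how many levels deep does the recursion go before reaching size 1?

For divide and conquer with division factor 2:

Problem sizes at each level:
Level 0: 8
Level 1: 4
Level 2: 2
Level 3: 1

The root is level 0 and the size-1 base case is level 3 (the tree spans levels 0 through 3, i.e. 4 levels counting the root), so the depth is the number of divisions: log_2(8) = 3

The recursion tree depth is log_2(8) = 3. At each level, the problem size is divided by 2, so it takes 3 divisions to reduce to a base case of size 1. The algorithm makes 1 recursive call at each level.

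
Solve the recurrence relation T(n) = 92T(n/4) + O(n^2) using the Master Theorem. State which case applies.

Master Theorem for T(n) = 92T(n/4) + O(n^2):

a = 92, b = 4, c = 2
log_b(a) = log_4(92) = 3.2618

Case 1: c = 2 < log_4(92) = 3.2618
T(n) = O(n^(log_4 92))

For T(n) = 92T(n/4) + O(n^2): log_4(92) = 3.2618. This is Case 1 of the Master Theorem (c < log_b(a), work dominated by leaves), giving O(n^(log_4 92)).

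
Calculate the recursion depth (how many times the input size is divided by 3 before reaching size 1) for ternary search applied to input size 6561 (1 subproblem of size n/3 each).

For divide and conquer with division factor 3:

Problem sizes at each level:
Level 0: 6561
Level 1: 2187
Level 2: 729
Level 3: 243
Level 4: 81
Level 5: 27
Level 6: 9
Level 7: 3
Level 8: 1

The root is level 0 and the size-1 base case is level 8 (the tree spans levels 0 through 8, i.e. 9 levels counting the root), so the depth is the number of divisions: log_3(6561) = 8

The recursion tree depth is log_3(6561) = 8. At each level, the problem size is divided by 3, so it takes 8 divisions to reduce to a base case of size 1. The algorithm makes 1 recursive call at each level.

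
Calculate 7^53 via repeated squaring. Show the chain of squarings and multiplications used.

Computing 7^53 by squaring (build up from 7^1; each line after the first costs one multiplication):

7^1 = 7
7^2 = (7^1)^2 = 7^2 = 49
7^3 = 7 * 7^2 = 7 * 49 = 343
7^6 = (7^3)^2 = 343^2 = 117649
7^12 = (7^6)^2 = 117649^2 = 13841287201
7^13 = 7 * 7^12 = 7 * 13841287201 = 96889010407
7^26 = (7^13)^2 = 96889010407^2 = 9387480337647754305649
7^52 = (7^26)^2 = 9387480337647754305649^2 = 88124787089723195184393736687912818113311201
7^53 = 7 * 7^52 = 7 * 88124787089723195184393736687912818113311201 = 616873509628062366290756156815389726793178407

Result: 616873509628062366290756156815389726793178407
Multiplications needed: 8 (8 lines after 7^1)

7^53 = 616873509628062366290756156815389726793178407. Using exponentiation by squaring, this requires 8 multiplications. The key idea: if the exponent is even, square the half-power; if odd, multiply by the base once.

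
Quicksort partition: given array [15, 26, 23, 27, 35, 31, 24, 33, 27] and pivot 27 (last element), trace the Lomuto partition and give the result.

Lomuto partition with pivot = 27:

Initial array: [15, 26, 23, 27, 35, 31, 24, 33, 27]

arr[0]=15 <= 27: swap with position 0, array becomes [15, 26, 23, 27, 35, 31, 24, 33, 27]
arr[1]=26 <= 27: swap with position 1, array becomes [15, 26, 23, 27, 35, 31, 24, 33, 27]
arr[2]=23 <= 27: swap with position 2, array becomes [15, 26, 23, 27, 35, 31, 24, 33, 27]
arr[3]=27 <= 27: swap with position 3, array becomes [15, 26, 23, 27, 35, 31, 24, 33, 27]
arr[4]=35 > 27: no swap
arr[5]=31 > 27: no swap
arr[6]=24 <= 27: swap with position 4, array becomes [15, 26, 23, 27, 24, 31, 35, 33, 27]
arr[7]=33 > 27: no swap

Place pivot at position 5: [15, 26, 23, 27, 24, 27, 35, 33, 31]
Pivot position: 5

After partitioning with pivot 27, the array becomes [15, 26, 23, 27, 24, 27, 35, 33, 31]. The pivot is placed at index 5. All elements to the left of the pivot are <= 27, and all elements to the right are > 27.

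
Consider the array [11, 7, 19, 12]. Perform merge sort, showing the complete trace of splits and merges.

Merge sort trace:

Split: [11, 7, 19, 12] -> [11, 7] and [19, 12]
  Split: [11, 7] -> [11] and [7]
  Merge: [11] + [7] -> [7, 11]
  Split: [19, 12] -> [19] and [12]
  Merge: [19] + [12] -> [12, 19]
Merge: [7, 11] + [12, 19] -> [7, 11, 12, 19]

Final sorted array: [7, 11, 12, 19]

The merge sort proceeds by recursively splitting the array and merging sorted halves.
After all merges, the sorted array is [7, 11, 12, 19].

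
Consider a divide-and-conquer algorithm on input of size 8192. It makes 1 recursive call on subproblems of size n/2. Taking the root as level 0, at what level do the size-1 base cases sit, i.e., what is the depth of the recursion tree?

For divide and conquer with division factor 2:

Problem sizes at each level:
Level 0: 8192
Level 1: 4096
Level 2: 2048
Level 3: 1024
Level 4: 512
Level 5: 256
Level 6: 128
Level 7: 64
Level 8: 32
Level 9: 16
Level 10: 8
Level 11: 4
Level 12: 2
Level 13: 1

The root is level 0 and the size-1 base case is level 13 (the tree spans levels 0 through 13, i.e. 14 levels counting the root), so the depth is the number of divisions: log_2(8192) = 13

The recursion tree depth is log_2(8192) = 13. At each level, the problem size is divided by 2, so it takes 13 divisions to reduce to a base case of size 1. The algorithm makes 1 recursive call at each level.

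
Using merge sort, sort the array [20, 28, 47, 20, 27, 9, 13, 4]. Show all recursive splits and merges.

Merge sort trace:

Split: [20, 28, 47, 20, 27, 9, 13, 4] -> [20, 28, 47, 20] and [27, 9, 13, 4]
  Split: [20, 28, 47, 20] -> [20, 28] and [47, 20]
    Split: [20, 28] -> [20] and [28]
    Merge: [20] + [28] -> [20, 28]
    Split: [47, 20] -> [47] and [20]
    Merge: [47] + [20] -> [20, 47]
  Merge: [20, 28] + [20, 47] -> [20, 20, 28, 47]
  Split: [27, 9, 13, 4] -> [27, 9] and [13, 4]
    Split: [27, 9] -> [27] and [9]
    Merge: [27] + [9] -> [9, 27]
    Split: [13, 4] -> [13] and [4]
    Merge: [13] + [4] -> [4, 13]
  Merge: [9, 27] + [4, 13] -> [4, 9, 13, 27]
Merge: [20, 20, 28, 47] + [4, 9, 13, 27] -> [4, 9, 13, 20, 20, 27, 28, 47]

Final sorted array: [4, 9, 13, 20, 20, 27, 28, 47]

The merge sort proceeds by recursively splitting the array and merging sorted halves.
After all merges, the sorted array is [4, 9, 13, 20, 20, 27, 28, 47].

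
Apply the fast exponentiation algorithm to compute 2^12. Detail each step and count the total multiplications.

Computing 2^12 by squaring (build up from 2^1; each line after the first costs one multiplication):

2^1 = 2
2^2 = (2^1)^2 = 2^2 = 4
2^3 = 2 * 2^2 = 2 * 4 = 8
2^6 = (2^3)^2 = 8^2 = 64
2^12 = (2^6)^2 = 64^2 = 4096

Result: 4096
Multiplications needed: 4 (4 lines after 2^1)

2^12 = 4096. Using exponentiation by squaring, this requires 4 multiplications. The key idea: if the exponent is even, square the half-power; if odd, multiply by the base once.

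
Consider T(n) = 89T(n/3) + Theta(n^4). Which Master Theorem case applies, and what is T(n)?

Master Theorem for T(n) = 89T(n/3) + O(n^4):

a = 89, b = 3, c = 4
log_b(a) = log_3(89) = 4.0857

Case 1: c = 4 < log_3(89) = 4.0857
T(n) = O(n^(log_3 89))

For T(n) = 89T(n/3) + O(n^4): log_3(89) = 4.0857. This is Case 1 of the Master Theorem (c < log_b(a), work dominated by leaves), giving O(n^(log_3 89)).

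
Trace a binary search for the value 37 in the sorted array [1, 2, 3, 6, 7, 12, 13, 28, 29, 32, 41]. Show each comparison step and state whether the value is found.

Binary search for 37 in [1, 2, 3, 6, 7, 12, 13, 28, 29, 32, 41]:

lo=0, hi=10, mid=5, arr[mid]=12 -> 12 < 37, search right half
lo=6, hi=10, mid=8, arr[mid]=29 -> 29 < 37, search right half
lo=9, hi=10, mid=9, arr[mid]=32 -> 32 < 37, search right half
lo=10, hi=10, mid=10, arr[mid]=41 -> 41 > 37, search left half
lo=10 > hi=9, target 37 not found

Binary search determines that 37 is not in the array after 4 comparisons. The search space was exhausted without finding the target.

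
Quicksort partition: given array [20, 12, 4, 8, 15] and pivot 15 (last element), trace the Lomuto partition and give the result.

Lomuto partition with pivot = 15:

Initial array: [20, 12, 4, 8, 15]

arr[0]=20 > 15: no swap
arr[1]=12 <= 15: swap with position 0, array becomes [12, 20, 4, 8, 15]
arr[2]=4 <= 15: swap with position 1, array becomes [12, 4, 20, 8, 15]
arr[3]=8 <= 15: swap with position 2, array becomes [12, 4, 8, 20, 15]

Place pivot at position 3: [12, 4, 8, 15, 20]
Pivot position: 3

After partitioning with pivot 15, the array becomes [12, 4, 8, 15, 20]. The pivot is placed at index 3. All elements to the left of the pivot are <= 15, and all elements to the right are > 15.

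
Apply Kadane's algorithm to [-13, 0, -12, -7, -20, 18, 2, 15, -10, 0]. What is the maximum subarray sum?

Using Kadane's algorithm on [-13, 0, -12, -7, -20, 18, 2, 15, -10, 0]:

Scanning through the array:
Position 1 (value 0): max_ending_here = 0, max_so_far = 0
Position 2 (value -12): max_ending_here = -12, max_so_far = 0
Position 3 (value -7): max_ending_here = -7, max_so_far = 0
Position 4 (value -20): max_ending_here = -20, max_so_far = 0
Position 5 (value 18): max_ending_here = 18, max_so_far = 18
Position 6 (value 2): max_ending_here = 20, max_so_far = 20
Position 7 (value 15): max_ending_here = 35, max_so_far = 35
Position 8 (value -10): max_ending_here = 25, max_so_far = 35
Position 9 (value 0): max_ending_here = 25, max_so_far = 35

Maximum subarray: [18, 2, 15]
Maximum sum: 35

The maximum subarray is [18, 2, 15] with sum 35. This subarray runs from index 5 to index 7.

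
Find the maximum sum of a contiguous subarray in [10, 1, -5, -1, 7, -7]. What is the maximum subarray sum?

Using Kadane's algorithm on [10, 1, -5, -1, 7, -7]:

Scanning through the array:
Position 1 (value 1): max_ending_here = 11, max_so_far = 11
Position 2 (value -5): max_ending_here = 6, max_so_far = 11
Position 3 (value -1): max_ending_here = 5, max_so_far = 11
Position 4 (value 7): max_ending_here = 12, max_so_far = 12
Position 5 (value -7): max_ending_here = 5, max_so_far = 12

Maximum subarray: [10, 1, -5, -1, 7]
Maximum sum: 12

The maximum subarray is [10, 1, -5, -1, 7] with sum 12. This subarray runs from index 0 to index 4.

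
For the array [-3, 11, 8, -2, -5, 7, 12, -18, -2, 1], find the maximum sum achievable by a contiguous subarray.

Using Kadane's algorithm on [-3, 11, 8, -2, -5, 7, 12, -18, -2, 1]:

Scanning through the array:
Position 1 (value 11): max_ending_here = 11, max_so_far = 11
Position 2 (value 8): max_ending_here = 19, max_so_far = 19
Position 3 (value -2): max_ending_here = 17, max_so_far = 19
Position 4 (value -5): max_ending_here = 12, max_so_far = 19
Position 5 (value 7): max_ending_here = 19, max_so_far = 19
Position 6 (value 12): max_ending_here = 31, max_so_far = 31
Position 7 (value -18): max_ending_here = 13, max_so_far = 31
Position 8 (value -2): max_ending_here = 11, max_so_far = 31
Position 9 (value 1): max_ending_here = 12, max_so_far = 31

Maximum subarray: [11, 8, -2, -5, 7, 12]
Maximum sum: 31

The maximum subarray is [11, 8, -2, -5, 7, 12] with sum 31. This subarray runs from index 1 to index 6.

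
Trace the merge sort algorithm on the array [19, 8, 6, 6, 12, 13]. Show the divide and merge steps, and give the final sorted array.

Merge sort trace:

Split: [19, 8, 6, 6, 12, 13] -> [19, 8, 6] and [6, 12, 13]
  Split: [19, 8, 6] -> [19] and [8, 6]
    Split: [8, 6] -> [8] and [6]
    Merge: [8] + [6] -> [6, 8]
  Merge: [19] + [6, 8] -> [6, 8, 19]
  Split: [6, 12, 13] -> [6] and [12, 13]
    Split: [12, 13] -> [12] and [13]
    Merge: [12] + [13] -> [12, 13]
  Merge: [6] + [12, 13] -> [6, 12, 13]
Merge: [6, 8, 19] + [6, 12, 13] -> [6, 6, 8, 12, 13, 19]

Final sorted array: [6, 6, 8, 12, 13, 19]

The merge sort proceeds by recursively splitting the array and merging sorted halves.
After all merges, the sorted array is [6, 6, 8, 12, 13, 19].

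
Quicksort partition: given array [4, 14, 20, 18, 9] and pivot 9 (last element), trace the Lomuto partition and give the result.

Lomuto partition with pivot = 9:

Initial array: [4, 14, 20, 18, 9]

arr[0]=4 <= 9: swap with position 0, array becomes [4, 14, 20, 18, 9]
arr[1]=14 > 9: no swap
arr[2]=20 > 9: no swap
arr[3]=18 > 9: no swap

Place pivot at position 1: [4, 9, 20, 18, 14]
Pivot position: 1

After partitioning with pivot 9, the array becomes [4, 9, 20, 18, 14]. The pivot is placed at index 1. All elements to the left of the pivot are <= 9, and all elements to the right are > 9.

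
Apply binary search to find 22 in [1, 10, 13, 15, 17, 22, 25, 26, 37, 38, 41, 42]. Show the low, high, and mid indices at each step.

Binary search for 22 in [1, 10, 13, 15, 17, 22, 25, 26, 37, 38, 41, 42]:

lo=0, hi=11, mid=5, arr[mid]=22 -> Found target at index 5!

Binary search finds 22 at index 5 after 1 comparisons. The search repeatedly halves the search space by comparing with the middle element.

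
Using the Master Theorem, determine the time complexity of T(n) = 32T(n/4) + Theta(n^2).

Master Theorem for T(n) = 32T(n/4) + O(n^2):

a = 32, b = 4, c = 2
log_b(a) = log_4(32) = 2.5000

Case 1: c = 2 < log_4(32) = 2.5000
T(n) = O(n^(log_4 32))

For T(n) = 32T(n/4) + O(n^2): log_4(32) = 2.5000. This is Case 1 of the Master Theorem (c < log_b(a), work dominated by leaves), giving O(n^(log_4 32)).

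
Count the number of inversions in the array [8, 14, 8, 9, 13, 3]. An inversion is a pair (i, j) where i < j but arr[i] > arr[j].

Finding inversions in [8, 14, 8, 9, 13, 3]:

(0, 5): arr[0]=8 > arr[5]=3
(1, 2): arr[1]=14 > arr[2]=8
(1, 3): arr[1]=14 > arr[3]=9
(1, 4): arr[1]=14 > arr[4]=13
(1, 5): arr[1]=14 > arr[5]=3
(2, 5): arr[2]=8 > arr[5]=3
(3, 5): arr[3]=9 > arr[5]=3
(4, 5): arr[4]=13 > arr[5]=3

Total inversions: 8

The array has 8 inversion(s): (0,5), (1,2), (1,3), (1,4), (1,5), (2,5), (3,5), (4,5). Each pair (i,j) satisfies i < j and arr[i] > arr[j].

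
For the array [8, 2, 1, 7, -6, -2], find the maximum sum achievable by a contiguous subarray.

Using Kadane's algorithm on [8, 2, 1, 7, -6, -2]:

Scanning through the array:
Position 1 (value 2): max_ending_here = 10, max_so_far = 10
Position 2 (value 1): max_ending_here = 11, max_so_far = 11
Position 3 (value 7): max_ending_here = 18, max_so_far = 18
Position 4 (value -6): max_ending_here = 12, max_so_far = 18
Position 5 (value -2): max_ending_here = 10, max_so_far = 18

Maximum subarray: [8, 2, 1, 7]
Maximum sum: 18

The maximum subarray is [8, 2, 1, 7] with sum 18. This subarray runs from index 0 to index 3.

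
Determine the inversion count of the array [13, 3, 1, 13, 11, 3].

Finding inversions in [13, 3, 1, 13, 11, 3]:

(0, 1): arr[0]=13 > arr[1]=3
(0, 2): arr[0]=13 > arr[2]=1
(0, 4): arr[0]=13 > arr[4]=11
(0, 5): arr[0]=13 > arr[5]=3
(1, 2): arr[1]=3 > arr[2]=1
(3, 4): arr[3]=13 > arr[4]=11
(3, 5): arr[3]=13 > arr[5]=3
(4, 5): arr[4]=11 > arr[5]=3

Total inversions: 8

The array has 8 inversion(s): (0,1), (0,2), (0,4), (0,5), (1,2), (3,4), (3,5), (4,5). Each pair (i,j) satisfies i < j and arr[i] > arr[j].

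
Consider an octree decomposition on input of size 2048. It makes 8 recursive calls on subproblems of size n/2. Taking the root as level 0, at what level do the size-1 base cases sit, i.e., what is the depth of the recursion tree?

For divide and conquer with division factor 2:

Problem sizes at each level:
Level 0: 2048
Level 1: 1024
Level 2: 512
Level 3: 256
Level 4: 128
Level 5: 64
Level 6: 32
Level 7: 16
Level 8: 8
Level 9: 4
Level 10: 2
Level 11: 1

The root is level 0 and the size-1 base case is level 11 (the tree spans levels 0 through 11, i.e. 12 levels counting the root), so the depth is the number of divisions: log_2(2048) = 11

The recursion tree depth is log_2(2048) = 11. At each level, the problem size is divided by 2, so it takes 11 divisions to reduce to a base case of size 1. The algorithm makes 8 recursive calls at each level.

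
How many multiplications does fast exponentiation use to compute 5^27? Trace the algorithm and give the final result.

Computing 5^27 by squaring (build up from 5^1; each line after the first costs one multiplication):

5^1 = 5
5^2 = (5^1)^2 = 5^2 = 25
5^3 = 5 * 5^2 = 5 * 25 = 125
5^6 = (5^3)^2 = 125^2 = 15625
5^12 = (5^6)^2 = 15625^2 = 244140625
5^13 = 5 * 5^12 = 5 * 244140625 = 1220703125
5^26 = (5^13)^2 = 1220703125^2 = 1490116119384765625
5^27 = 5 * 5^26 = 5 * 1490116119384765625 = 7450580596923828125

Result: 7450580596923828125
Multiplications needed: 7 (7 lines after 5^1)

5^27 = 7450580596923828125. Using exponentiation by squaring, this requires 7 multiplications. The key idea: if the exponent is even, square the half-power; if odd, multiply by the base once.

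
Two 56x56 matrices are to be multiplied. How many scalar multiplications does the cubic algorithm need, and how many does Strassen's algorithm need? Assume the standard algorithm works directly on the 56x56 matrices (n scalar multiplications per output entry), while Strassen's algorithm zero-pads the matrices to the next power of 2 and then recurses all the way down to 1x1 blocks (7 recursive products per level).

Matrix multiplication for 56x56 matrices:

Strassen's algorithm requires power-of-2 dimensions. Pad 56x56 to 64x64 (next power of 2).

Standard algorithm: 56^3 = 175616 multiplications
Strassen's algorithm: 7^(log2(64)) = 7^6 = 117649 multiplications
Savings: 175616 - 117649 = 57967 multiplications

Standard: 175616 multiplications (56^3). Strassen: 117649 multiplications (7^6, after padding to 64x64). Strassen reduces 8 recursive multiplications to 7 at each level.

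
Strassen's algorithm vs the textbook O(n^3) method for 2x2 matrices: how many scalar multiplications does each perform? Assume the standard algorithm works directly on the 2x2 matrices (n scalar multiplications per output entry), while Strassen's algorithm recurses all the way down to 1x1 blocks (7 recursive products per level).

Matrix multiplication for 2x2 matrices:

Standard algorithm: 2^3 = 8 multiplications
Strassen's algorithm: 7^(log2(2)) = 7^1 = 7 multiplications
Savings: 8 - 7 = 1 multiplications

Standard: 8 multiplications (2^3). Strassen: 7 multiplications (7^1). Strassen reduces 8 recursive multiplications to 7 at each level.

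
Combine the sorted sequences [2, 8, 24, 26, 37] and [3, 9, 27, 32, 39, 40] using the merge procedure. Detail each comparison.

Merging process:

Compare 2 vs 3: take 2 from left. Merged: [2]
Compare 8 vs 3: take 3 from right. Merged: [2, 3]
Compare 8 vs 9: take 8 from left. Merged: [2, 3, 8]
Compare 24 vs 9: take 9 from right. Merged: [2, 3, 8, 9]
Compare 24 vs 27: take 24 from left. Merged: [2, 3, 8, 9, 24]
Compare 26 vs 27: take 26 from left. Merged: [2, 3, 8, 9, 24, 26]
Compare 37 vs 27: take 27 from right. Merged: [2, 3, 8, 9, 24, 26, 27]
Compare 37 vs 32: take 32 from right. Merged: [2, 3, 8, 9, 24, 26, 27, 32]
Compare 37 vs 39: take 37 from left. Merged: [2, 3, 8, 9, 24, 26, 27, 32, 37]
Append remaining from right: [39, 40]. Merged: [2, 3, 8, 9, 24, 26, 27, 32, 37, 39, 40]

Final merged array: [2, 3, 8, 9, 24, 26, 27, 32, 37, 39, 40]
Total comparisons: 9

The merged array is [2, 3, 8, 9, 24, 26, 27, 32, 37, 39, 40], requiring 9 comparisons. The merge step runs in O(n) time where n is the total number of elements.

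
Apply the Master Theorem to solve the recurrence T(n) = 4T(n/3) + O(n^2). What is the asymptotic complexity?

Master Theorem for T(n) = 4T(n/3) + O(n^2):

a = 4, b = 3, c = 2
log_b(a) = log_3(4) = 1.2619

Case 3: c = 2 > log_3(4) = 1.2619
T(n) = O(n^2) = O(n^2)

For T(n) = 4T(n/3) + O(n^2): log_3(4) = 1.2619. This is Case 3 of the Master Theorem (c > log_b(a), work dominated by root), giving O(n^2).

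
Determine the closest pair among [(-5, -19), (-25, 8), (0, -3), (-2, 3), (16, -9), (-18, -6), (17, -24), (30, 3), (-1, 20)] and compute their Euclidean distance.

Computing all pairwise distances among 9 points:

d((-5, -19), (-25, 8)) = 33.6006
d((-5, -19), (0, -3)) = 16.7631
d((-5, -19), (-2, 3)) = 22.2036
d((-5, -19), (16, -9)) = 23.2594
d((-5, -19), (-18, -6)) = 18.3848
d((-5, -19), (17, -24)) = 22.561
d((-5, -19), (30, 3)) = 41.3401
d((-5, -19), (-1, 20)) = 39.2046
d((-25, 8), (0, -3)) = 27.313
d((-25, 8), (-2, 3)) = 23.5372
d((-25, 8), (16, -9)) = 44.3847
d((-25, 8), (-18, -6)) = 15.6525
d((-25, 8), (17, -24)) = 52.8015
d((-25, 8), (30, 3)) = 55.2268
d((-25, 8), (-1, 20)) = 26.8328
d((0, -3), (-2, 3)) = 6.3246 <-- minimum
d((0, -3), (16, -9)) = 17.088
d((0, -3), (-18, -6)) = 18.2483
d((0, -3), (17, -24)) = 27.0185
d((0, -3), (30, 3)) = 30.5941
d((0, -3), (-1, 20)) = 23.0217
d((-2, 3), (16, -9)) = 21.6333
d((-2, 3), (-18, -6)) = 18.3576
d((-2, 3), (17, -24)) = 33.0151
d((-2, 3), (30, 3)) = 32.0
d((-2, 3), (-1, 20)) = 17.0294
d((16, -9), (-18, -6)) = 34.1321
d((16, -9), (17, -24)) = 15.0333
d((16, -9), (30, 3)) = 18.4391
d((16, -9), (-1, 20)) = 33.6155
d((-18, -6), (17, -24)) = 39.3573
d((-18, -6), (30, 3)) = 48.8365
d((-18, -6), (-1, 20)) = 31.0644
d((17, -24), (30, 3)) = 29.9666
d((17, -24), (-1, 20)) = 47.5395
d((30, 3), (-1, 20)) = 35.3553

Closest pair: (0, -3) and (-2, 3) with distance 6.3246

The closest pair is (0, -3) and (-2, 3) with Euclidean distance 6.3246. For 9 points, brute-force pairwise comparison is shown above. For large n, the divide-and-conquer algorithm (sort by x, recurse on halves, check the dividing strip) achieves O(n log n).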